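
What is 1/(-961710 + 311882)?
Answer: -1/649828 ≈ -1.5389e-6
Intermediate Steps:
1/(-961710 + 311882) = 1/(-649828) = -1/649828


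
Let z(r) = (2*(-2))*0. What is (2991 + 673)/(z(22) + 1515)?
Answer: 3664/1515 ≈ 2.4185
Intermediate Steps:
z(r) = 0 (z(r) = -4*0 = 0)
(2991 + 673)/(z(22) + 1515) = (2991 + 673)/(0 + 1515) = 3664/1515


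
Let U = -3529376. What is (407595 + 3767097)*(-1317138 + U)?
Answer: -20232703223688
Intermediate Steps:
(407595 + 3767097)*(-1317138 + U) = (407595 + 3767097)*(-1317138 - 3529376) = 4174692*(-4846514) = -20232703223688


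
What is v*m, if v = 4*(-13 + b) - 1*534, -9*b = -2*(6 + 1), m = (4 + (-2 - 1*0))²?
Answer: -20872/9 ≈ -2319.1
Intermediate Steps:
m = 4 (m = (4 + (-2 + 0))² = (4 - 2)² = 2² = 4)
b = 14/9 (b = -(-2)*(6 + 1)/9 = -(-2)*7/9 = -⅑*(-14) = 14/9 ≈ 1.5556)
v = -5218/9 (v = 4*(-13 + 14/9) - 1*534 = 4*(-103/9) - 534 = -412/9 - 534 = -5218/9 ≈ -579.78)
v*m = -5218/9*4 = -20872/9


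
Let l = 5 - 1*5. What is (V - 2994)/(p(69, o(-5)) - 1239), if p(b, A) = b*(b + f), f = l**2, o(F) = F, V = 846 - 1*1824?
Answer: -662/587 ≈ -1.1278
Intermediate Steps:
V = -978 (V = 846 - 1824 = -978)
l = 0 (l = 5 - 5 = 0)
f = 0 (f = 0**2 = 0)
p(b, A) = b**2 (p(b, A) = b*(b + 0) = b*b = b**2)
(V - 2994)/(p(69, o(-5)) - 1239) = (-978 - 2994)/(69**2 - 1239) = -3972/(4761 - 1239) = -3972/3522 = -3972*1/3522 = -662/587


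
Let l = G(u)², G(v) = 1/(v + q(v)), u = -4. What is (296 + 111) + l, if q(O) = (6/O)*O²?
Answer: 319089/784 ≈ 407.00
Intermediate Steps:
q(O) = 6*O
G(v) = 1/(7*v) (G(v) = 1/(v + 6*v) = 1/(7*v))
l = 1/784 (l = ((⅐)/(-4))² = ((⅐)*(-¼))² = (-1/28)² = 1/784 ≈ 0.0012755)
(296 + 111) + l = (296 + 111) + 1/784 = 407 + 1/784 = 319089/784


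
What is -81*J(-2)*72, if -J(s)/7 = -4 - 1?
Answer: -204120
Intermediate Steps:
J(s) = 35 (J(s) = -7*(-4 - 1) = -7*(-5) = 35)
-81*J(-2)*72 = -81*35*72 = -2835*72 = -204120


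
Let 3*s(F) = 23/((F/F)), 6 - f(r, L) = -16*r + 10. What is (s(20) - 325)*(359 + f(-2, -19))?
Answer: -307496/3 ≈ -1.0250e+5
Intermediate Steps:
f(r, L) = -4 + 16*r (f(r, L) = 6 - (-16*r + 10) = 6 - (10 - 16*r) = 6 + (-10 + 16*r) = -4 + 16*r)
s(F) = 23/3 (s(F) = (23/((F/F)))/3 = (23/1)/3 = (23*1)/3 = (1/3)*23 = 23/3)
(s(20) - 325)*(359 + f(-2, -19)) = (23/3 - 325)*(359 + (-4 + 16*(-2))) = -952*(359 + (-4 - 32))/3 = -952*(359 - 36)/3 = -952/3*323 = -307496/3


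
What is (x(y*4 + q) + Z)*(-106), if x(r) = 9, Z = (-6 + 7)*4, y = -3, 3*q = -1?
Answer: -1378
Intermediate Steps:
q = -1/3 (q = (1/3)*(-1) = -1/3 ≈ -0.33333)
Z = 4 (Z = 1*4 = 4)
(x(y*4 + q) + Z)*(-106) = (9 + 4)*(-106) = 13*(-106) = -1378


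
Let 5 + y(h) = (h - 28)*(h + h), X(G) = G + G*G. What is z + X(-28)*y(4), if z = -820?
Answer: -149752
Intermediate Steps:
X(G) = G + G²
y(h) = -5 + 2*h*(-28 + h) (y(h) = -5 + (h - 28)*(h + h) = -5 + (-28 + h)*(2*h) = -5 + 2*h*(-28 + h))
z + X(-28)*y(4) = -820 + (-28*(1 - 28))*(-5 - 56*4 + 2*4²) = -820 + (-28*(-27))*(-5 - 224 + 2*16) = -820 + 756*(-5 - 224 + 32) = -820 + 756*(-197) = -820 - 148932 = -149752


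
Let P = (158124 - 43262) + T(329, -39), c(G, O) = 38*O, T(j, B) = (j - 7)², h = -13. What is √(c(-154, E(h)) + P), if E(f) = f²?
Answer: 2*√56242 ≈ 474.31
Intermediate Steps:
T(j, B) = (-7 + j)²
P = 218546 (P = (158124 - 43262) + (-7 + 329)² = 114862 + 322² = 114862 + 103684 = 218546)
√(c(-154, E(h)) + P) = √(38*(-13)² + 218546) = √(38*169 + 218546) = √(6422 + 218546) = √224968 = 2*√56242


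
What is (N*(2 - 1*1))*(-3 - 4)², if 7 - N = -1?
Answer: 392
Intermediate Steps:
N = 8 (N = 7 - 1*(-1) = 7 + 1 = 8)
(N*(2 - 1*1))*(-3 - 4)² = (8*(2 - 1*1))*(-3 - 4)² = (8*(2 - 1))*(-7)² = (8*1)*49 = 8*49 = 392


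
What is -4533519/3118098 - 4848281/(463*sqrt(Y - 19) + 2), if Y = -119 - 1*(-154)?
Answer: -1260485036147/481746141 ≈ -2616.5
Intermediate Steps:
Y = 35 (Y = -119 + 154 = 35)
-4533519/3118098 - 4848281/(463*sqrt(Y - 19) + 2) = -4533519/3118098 - 4848281/(463*sqrt(35 - 19) + 2) = -4533519*1/3118098 - 4848281/(463*sqrt(16) + 2) = -1511173/1039366 - 4848281/(463*4 + 2) = -1511173/1039366 - 4848281/(1852 + 2) = -1511173/1039366 - 4848281/1854 = -1260485036147/481746141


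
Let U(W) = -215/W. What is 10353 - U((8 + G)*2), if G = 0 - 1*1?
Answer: 145157/14 ≈ 10368.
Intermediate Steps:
G = -1 (G = 0 - 1 = -1)
10353 - U((8 + G)*2) = 10353 - (-215)/((8 - 1)*2) = 10353 - (-215)/(7*2) = 10353 - (-215)/14 = 10353 - 1*(-215/14) = 10353 + 215/14 = 145157/14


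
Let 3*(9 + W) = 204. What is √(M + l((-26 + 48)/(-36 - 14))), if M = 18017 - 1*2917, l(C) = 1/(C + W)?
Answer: 5*√323638062/732 ≈ 122.88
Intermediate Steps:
W = 59 (W = -9 + (⅓)*204 = -9 + 68 = 59)
l(C) = 1/(59 + C) (l(C) = 1/(C + 59) = 1/(59 + C))
M = 15100 (M = 18017 - 2917 = 15100)
√(M + l((-26 + 48)/(-36 - 14))) = √(15100 + 1/(59 + (-26 + 48)/(-36 - 14))) = √(15100 + 1/(59 + 22/(-50))) = √(15100 + 1/(59 + 22*(-1/50))) = √(15100 + 1/(59 - 11/25)) = √(15100 + 1/(1464/25)) = √(15100 + 25/1464) = √(22106425/1464) = 5*√323638062/732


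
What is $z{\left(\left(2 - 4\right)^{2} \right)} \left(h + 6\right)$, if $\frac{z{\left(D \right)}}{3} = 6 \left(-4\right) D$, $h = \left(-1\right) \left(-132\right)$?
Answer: $-39744$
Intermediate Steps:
$h = 132$
$z{\left(D \right)} = - 72 D$ ($z{\left(D \right)} = 3 \cdot 6 \left(-4\right) D = 3 \left(- 24 D\right) = - 72 D$)
$z{\left(\left(2 - 4\right)^{2} \right)} \left(h + 6\right) = - 72 \left(2 - 4\right)^{2} \left(132 + 6\right) = - 72 \left(-2\right)^{2} \cdot 138 = \left(-72\right) 4 \cdot 138 = \left(-288\right) 138 = -39744$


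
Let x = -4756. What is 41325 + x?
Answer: 36569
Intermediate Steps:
41325 + x = 41325 - 4756 = 36569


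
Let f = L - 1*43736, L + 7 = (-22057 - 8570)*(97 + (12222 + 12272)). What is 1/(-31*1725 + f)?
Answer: -1/753245775 ≈ -1.3276e-9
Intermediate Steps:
L = -753148564 (L = -7 + (-22057 - 8570)*(97 + (12222 + 12272)) = -7 - 30627*(97 + 24494) = -7 - 30627*24591 = -7 - 753148557 = -753148564)
f = -753192300 (f = -753148564 - 1*43736 = -753148564 - 43736 = -753192300)
1/(-31*1725 + f) = 1/(-31*1725 - 753192300) = 1/(-53475 - 753192300) = 1/(-753245775) = -1/753245775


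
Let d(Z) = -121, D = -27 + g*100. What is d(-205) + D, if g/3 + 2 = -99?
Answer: -30448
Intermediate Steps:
g = -303 (g = -6 + 3*(-99) = -6 - 297 = -303)
D = -30327 (D = -27 - 303*100 = -27 - 30300 = -30327)
d(-205) + D = -121 - 30327 = -30448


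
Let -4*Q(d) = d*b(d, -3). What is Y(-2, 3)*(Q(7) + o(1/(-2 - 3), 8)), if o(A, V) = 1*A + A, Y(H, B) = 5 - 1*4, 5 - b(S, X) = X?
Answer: -72/5 ≈ -14.400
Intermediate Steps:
b(S, X) = 5 - X
Q(d) = -2*d (Q(d) = -d*(5 - 1*(-3))/4 = -d*(5 + 3)/4 = -d*8/4 = -2*d)
Y(H, B) = 1 (Y(H, B) = 5 - 4 = 1)
o(A, V) = 2*A (o(A, V) = A + A = 2*A)
Y(-2, 3)*(Q(7) + o(1/(-2 - 3), 8)) = 1*(-2*7 + 2/(-2 - 3)) = 1*(-14 + 2/(-5)) = 1*(-14 + 2*(-1/5)) = 1*(-14 - 2/5) = 1*(-72/5) = -72/5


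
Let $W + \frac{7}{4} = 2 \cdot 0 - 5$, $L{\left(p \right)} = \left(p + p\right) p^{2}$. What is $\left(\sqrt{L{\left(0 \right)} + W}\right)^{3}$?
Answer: $- \frac{81 i \sqrt{3}}{8} \approx - 17.537 i$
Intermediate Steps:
$L{\left(p \right)} = 2 p^{3}$ ($L{\left(p \right)} = 2 p p^{2} = 2 p^{3}$)
$W = - \frac{27}{4}$ ($W = - \frac{7}{4} + \left(2 \cdot 0 - 5\right) = - \frac{7}{4} + \left(0 - 5\right) = - \frac{7}{4} - 5 = - \frac{27}{4} \approx -6.75$)
$\left(\sqrt{L{\left(0 \right)} + W}\right)^{3} = \left(\sqrt{2 \cdot 0^{3} - \frac{27}{4}}\right)^{3} = \left(\sqrt{2 \cdot 0 - \frac{27}{4}}\right)^{3} = \left(\sqrt{0 - \frac{27}{4}}\right)^{3} = \left(\sqrt{- \frac{27}{4}}\right)^{3} = \left(\frac{3 i \sqrt{3}}{2}\right)^{3} = - \frac{81 i \sqrt{3}}{8}$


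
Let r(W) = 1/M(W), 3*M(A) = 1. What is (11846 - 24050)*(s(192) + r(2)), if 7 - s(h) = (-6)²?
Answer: 317304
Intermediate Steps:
M(A) = ⅓ (M(A) = (⅓)*1 = ⅓)
r(W) = 3 (r(W) = 1/(⅓) = 3)
s(h) = -29 (s(h) = 7 - 1*(-6)² = 7 - 1*36 = 7 - 36 = -29)
(11846 - 24050)*(s(192) + r(2)) = (11846 - 24050)*(-29 + 3) = -12204*(-26) = 317304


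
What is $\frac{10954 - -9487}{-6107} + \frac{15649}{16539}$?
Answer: $- \frac{242505256}{101003673} \approx -2.401$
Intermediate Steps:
$\frac{10954 - -9487}{-6107} + \frac{15649}{16539} = \left(10954 + 9487\right) \left(- \frac{1}{6107}\right) + 15649 \cdot \frac{1}{16539} = 20441 \left(- \frac{1}{6107}\right) + \frac{15649}{16539} = - \frac{20441}{6107} + \frac{15649}{16539} = - \frac{242505256}{101003673}$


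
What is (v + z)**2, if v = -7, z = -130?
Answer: 18769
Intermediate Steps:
(v + z)**2 = (-7 - 130)**2 = (-137)**2 = 18769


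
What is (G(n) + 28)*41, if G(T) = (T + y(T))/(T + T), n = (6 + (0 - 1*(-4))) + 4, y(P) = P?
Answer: 1189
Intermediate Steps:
n = 14 (n = (6 + (0 + 4)) + 4 = (6 + 4) + 4 = 10 + 4 = 14)
G(T) = 1 (G(T) = (T + T)/(T + T) = (2*T)/((2*T)) = (2*T)*(1/(2*T)) = 1)
(G(n) + 28)*41 = (1 + 28)*41 = 29*41 = 1189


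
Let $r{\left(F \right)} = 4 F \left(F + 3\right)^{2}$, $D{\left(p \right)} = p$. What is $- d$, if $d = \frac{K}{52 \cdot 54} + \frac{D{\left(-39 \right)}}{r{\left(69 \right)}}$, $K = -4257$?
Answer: $\frac{9399625}{6200064} \approx 1.5161$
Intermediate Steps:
$r{\left(F \right)} = 4 F \left(3 + F\right)^{2}$
$d = - \frac{9399625}{6200064}$ ($d = - \frac{4257}{52 \cdot 54} - \frac{39}{4 \cdot 69 \left(3 + 69\right)^{2}} = - \frac{4257}{2808} - \frac{39}{4 \cdot 69 \cdot 72^{2}} = \left(-4257\right) \frac{1}{2808} - \frac{39}{4 \cdot 69 \cdot 5184} = - \frac{473}{312} - \frac{39}{1430784} = - \frac{473}{312} - \frac{13}{476928} = - \frac{9399625}{6200064} \approx -1.5161$)
$- d = \left(-1\right) \left(- \frac{9399625}{6200064}\right) = \frac{9399625}{6200064}$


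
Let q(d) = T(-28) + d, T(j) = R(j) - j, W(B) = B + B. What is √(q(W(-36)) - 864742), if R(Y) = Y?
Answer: I*√864814 ≈ 929.95*I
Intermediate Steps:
W(B) = 2*B
T(j) = 0 (T(j) = j - j = 0)
q(d) = d (q(d) = 0 + d = d)
√(q(W(-36)) - 864742) = √(2*(-36) - 864742) = √(-72 - 864742) = √(-864814) = I*√864814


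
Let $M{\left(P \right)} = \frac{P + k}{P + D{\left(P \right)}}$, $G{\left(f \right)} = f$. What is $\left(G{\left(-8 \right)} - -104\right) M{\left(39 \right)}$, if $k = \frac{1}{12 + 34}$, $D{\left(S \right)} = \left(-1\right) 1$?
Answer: $\frac{43080}{437} \approx 98.581$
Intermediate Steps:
$D{\left(S \right)} = -1$
$k = \frac{1}{46} \approx 0.021739$
$M{\left(P \right)} = \frac{\frac{1}{46} + P}{-1 + P}$ ($M{\left(P \right)} = \frac{P + \frac{1}{46}}{P - 1} = \frac{\frac{1}{46} + P}{-1 + P}$)
$\left(G{\left(-8 \right)} - -104\right) M{\left(39 \right)} = \left(-8 - -104\right) \frac{\frac{1}{46} + 39}{-1 + 39} = \left(-8 + 104\right) \frac{1}{38} \cdot \frac{1795}{46} = 96 \cdot \frac{1}{38} \cdot \frac{1795}{46} = 96 \cdot \frac{1795}{1748} = \frac{43080}{437}$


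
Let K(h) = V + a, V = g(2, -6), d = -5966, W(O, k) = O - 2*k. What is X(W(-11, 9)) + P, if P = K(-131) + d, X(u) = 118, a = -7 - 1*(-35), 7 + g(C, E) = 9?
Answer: -5818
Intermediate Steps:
g(C, E) = 2 (g(C, E) = -7 + 9 = 2)
a = 28 (a = -7 + 35 = 28)
V = 2
K(h) = 30 (K(h) = 2 + 28 = 30)
P = -5936 (P = 30 - 5966 = -5936)
X(W(-11, 9)) + P = 118 - 5936 = -5818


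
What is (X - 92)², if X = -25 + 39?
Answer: 6084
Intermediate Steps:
X = 14
(X - 92)² = (14 - 92)² = (-78)² = 6084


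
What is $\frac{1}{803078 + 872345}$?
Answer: $\frac{1}{1675423} \approx 5.9686 \cdot 10^{-7}$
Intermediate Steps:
$\frac{1}{803078 + 872345} = \frac{1}{1675423}$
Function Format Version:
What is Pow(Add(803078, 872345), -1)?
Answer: Rational(1, 1675423) ≈ 5.9686e-7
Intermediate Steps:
Pow(Add(803078, 872345), -1) = Pow(1675423, -1) = Rational(1, 1675423)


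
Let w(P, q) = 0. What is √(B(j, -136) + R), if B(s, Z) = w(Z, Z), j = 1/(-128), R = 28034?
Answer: √28034 ≈ 167.43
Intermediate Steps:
j = -1/128 ≈ -0.0078125
B(s, Z) = 0
√(B(j, -136) + R) = √(0 + 28034) = √28034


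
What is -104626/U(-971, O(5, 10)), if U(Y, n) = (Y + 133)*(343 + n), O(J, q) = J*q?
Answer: 52313/164667 ≈ 0.31769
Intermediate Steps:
U(Y, n) = (133 + Y)*(343 + n)
-104626/U(-971, O(5, 10)) = -104626/(45619 + 133*(5*10) + 343*(-971) - 4855*10) = -104626/(45619 + 133*50 - 333053 - 971*50) = -104626/(45619 + 6650 - 333053 - 48550) = -104626/(-329334) = -104626*(-1/329334) = 52313/164667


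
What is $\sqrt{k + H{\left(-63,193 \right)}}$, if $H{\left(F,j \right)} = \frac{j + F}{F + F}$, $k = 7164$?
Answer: $\frac{\sqrt{3158869}}{21} \approx 84.634$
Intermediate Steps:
$H{\left(F,j \right)} = \frac{F + j}{2 F}$
$\sqrt{k + H{\left(-63,193 \right)}} = \sqrt{7164 + \frac{-63 + 193}{2 \left(-63\right)}} = \sqrt{7164 + \frac{1}{2} \left(- \frac{1}{63}\right) 130} = \sqrt{7164 - \frac{65}{63}} = \sqrt{\frac{451267}{63}} = \frac{\sqrt{3158869}}{21}$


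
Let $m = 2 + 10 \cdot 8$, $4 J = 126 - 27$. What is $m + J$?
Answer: $\frac{427}{4} \approx 106.75$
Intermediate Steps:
$J = \frac{99}{4}$ ($J = \frac{126 - 27}{4} = \frac{1}{4} \cdot 99 = \frac{99}{4} \approx 24.75$)
$m = 82$ ($m = 2 + 80 = 82$)
$m + J = 82 + \frac{99}{4} = \frac{427}{4}$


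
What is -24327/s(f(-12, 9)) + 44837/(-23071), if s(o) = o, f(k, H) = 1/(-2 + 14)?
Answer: -6735023441/23071 ≈ -2.9193e+5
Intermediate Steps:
f(k, H) = 1/12
-24327/s(f(-12, 9)) + 44837/(-23071) = -24327/1/12 + 44837/(-23071) = -24327*12 + 44837*(-1/23071) = -291924 - 44837/23071 = -6735023441/23071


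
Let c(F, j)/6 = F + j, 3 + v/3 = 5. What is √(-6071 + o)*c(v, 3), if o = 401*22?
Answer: 54*√2751 ≈ 2832.3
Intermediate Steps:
v = 6 (v = -9 + 3*5 = -9 + 15 = 6)
o = 8822
c(F, j) = 6*F + 6*j (c(F, j) = 6*(F + j) = 6*F + 6*j)
√(-6071 + o)*c(v, 3) = √(-6071 + 8822)*(6*6 + 6*3) = √2751*(36 + 18) = √2751*54 = 54*√2751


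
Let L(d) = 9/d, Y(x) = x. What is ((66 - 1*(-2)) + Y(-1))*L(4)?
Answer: 603/4 ≈ 150.75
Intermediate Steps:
((66 - 1*(-2)) + Y(-1))*L(4) = ((66 - 1*(-2)) - 1)*(9/4) = ((66 + 2) - 1)*(9*(¼)) = (68 - 1)*(9/4) = 67*(9/4) = 603/4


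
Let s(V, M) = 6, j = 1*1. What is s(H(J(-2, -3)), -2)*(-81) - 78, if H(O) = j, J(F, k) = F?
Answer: -564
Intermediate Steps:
j = 1
H(O) = 1
s(H(J(-2, -3)), -2)*(-81) - 78 = 6*(-81) - 78 = -486 - 78 = -564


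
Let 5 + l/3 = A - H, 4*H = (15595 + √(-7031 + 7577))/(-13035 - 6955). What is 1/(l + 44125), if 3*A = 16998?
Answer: 30054149807800/1836566571289943947 - 239880*√546/23875365426769271311 ≈ 1.6364e-5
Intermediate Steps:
A = 5666 (A = (⅓)*16998 = 5666)
H = -3119/15992 - √546/79960 (H = ((15595 + √(-7031 + 7577))/(-13035 - 6955))/4 = ((15595 + √546)/(-19990))/4 = ((15595 + √546)*(-1/19990))/4 = (-3119/3998 - √546/19990)/4 = -3119/15992 - √546/79960 ≈ -0.19533)
l = 271601493/15992 + 3*√546/79960 (l = -15 + 3*(5666 - (-3119/15992 - √546/79960)) = -15 + 3*(5666 + (3119/15992 + √546/79960)) = -15 + 3*(90613791/15992 + √546/79960) = -15 + (271841373/15992 + 3*√546/79960) = 271601493/15992 + 3*√546/79960 ≈ 16984.)
1/(l + 44125) = 1/((271601493/15992 + 3*√546/79960) + 44125) = 1/(977248493/15992 + 3*√546/79960)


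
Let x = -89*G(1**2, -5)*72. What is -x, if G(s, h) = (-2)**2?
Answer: 25632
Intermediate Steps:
G(s, h) = 4
x = -25632 (x = -89*4*72 = -356*72 = -25632)
-x = -1*(-25632) = 25632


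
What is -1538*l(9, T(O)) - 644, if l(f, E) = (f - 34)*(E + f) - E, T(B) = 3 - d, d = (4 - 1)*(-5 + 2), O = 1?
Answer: 825262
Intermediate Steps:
d = -9 (d = 3*(-3) = -9)
T(B) = 12 (T(B) = 3 - 1*(-9) = 3 + 9 = 12)
l(f, E) = -E + (-34 + f)*(E + f) (l(f, E) = (-34 + f)*(E + f) - E = -E + (-34 + f)*(E + f))
-1538*l(9, T(O)) - 644 = -1538*(9² - 35*12 - 34*9 + 12*9) - 644 = -1538*(81 - 420 - 306 + 108) - 644 = -1538*(-537) - 644 = 825906 - 644 = 825262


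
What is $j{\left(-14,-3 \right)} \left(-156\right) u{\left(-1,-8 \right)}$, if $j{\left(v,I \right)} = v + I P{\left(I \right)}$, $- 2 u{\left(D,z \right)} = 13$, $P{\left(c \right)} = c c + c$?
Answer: $-32448$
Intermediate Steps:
$P{\left(c \right)} = c + c^{2}$ ($P{\left(c \right)} = c^{2} + c = c + c^{2}$)
$u{\left(D,z \right)} = - \frac{13}{2}$ ($u{\left(D,z \right)} = \left(- \frac{1}{2}\right) 13 = - \frac{13}{2}$)
$j{\left(v,I \right)} = v + I^{2} \left(1 + I\right)$ ($j{\left(v,I \right)} = v + I I \left(1 + I\right) = v + I^{2} \left(1 + I\right)$)
$j{\left(-14,-3 \right)} \left(-156\right) u{\left(-1,-8 \right)} = \left(-14 + \left(-3\right)^{2} \left(1 - 3\right)\right) \left(-156\right) \left(- \frac{13}{2}\right) = \left(-14 + 9 \left(-2\right)\right) \left(-156\right) \left(- \frac{13}{2}\right) = \left(-14 - 18\right) \left(-156\right) \left(- \frac{13}{2}\right) = \left(-32\right) \left(-156\right) \left(- \frac{13}{2}\right) = 4992 \left(- \frac{13}{2}\right) = -32448$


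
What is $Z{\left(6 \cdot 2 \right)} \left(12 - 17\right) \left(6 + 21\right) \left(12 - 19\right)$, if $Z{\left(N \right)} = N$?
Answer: $11340$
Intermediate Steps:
$Z{\left(6 \cdot 2 \right)} \left(12 - 17\right) \left(6 + 21\right) \left(12 - 19\right) = 6 \cdot 2 \left(12 - 17\right) \left(6 + 21\right) \left(12 - 19\right) = 12 \left(\left(-5\right) 27\right) \left(12 - 19\right) = 12 \left(-135\right) \left(-7\right) = \left(-1620\right) \left(-7\right) = 11340$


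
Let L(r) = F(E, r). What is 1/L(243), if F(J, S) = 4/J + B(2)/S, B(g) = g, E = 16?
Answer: 972/251 ≈ 3.8725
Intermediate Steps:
F(J, S) = 2/S + 4/J (F(J, S) = 4/J + 2/S = 2/S + 4/J)
L(r) = ¼ + 2/r (L(r) = 2/r + 4/16 = 2/r + 4*(1/16) = 2/r + ¼ = ¼ + 2/r)
1/L(243) = 1/((¼)*(8 + 243)/243) = 1/((¼)*(1/243)*251) = 1/(251/972) = 972/251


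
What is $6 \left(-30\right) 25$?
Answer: $-4500$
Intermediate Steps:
$6 \left(-30\right) 25 = \left(-180\right) 25 = -4500$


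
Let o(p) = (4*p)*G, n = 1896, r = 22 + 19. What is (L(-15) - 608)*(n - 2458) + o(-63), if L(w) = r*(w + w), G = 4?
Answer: 1031948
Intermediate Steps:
r = 41
L(w) = 82*w (L(w) = 41*(w + w) = 41*(2*w) = 82*w)
o(p) = 16*p (o(p) = (4*p)*4 = 16*p)
(L(-15) - 608)*(n - 2458) + o(-63) = (82*(-15) - 608)*(1896 - 2458) + 16*(-63) = (-1230 - 608)*(-562) - 1008 = -1838*(-562) - 1008 = 1032956 - 1008 = 1031948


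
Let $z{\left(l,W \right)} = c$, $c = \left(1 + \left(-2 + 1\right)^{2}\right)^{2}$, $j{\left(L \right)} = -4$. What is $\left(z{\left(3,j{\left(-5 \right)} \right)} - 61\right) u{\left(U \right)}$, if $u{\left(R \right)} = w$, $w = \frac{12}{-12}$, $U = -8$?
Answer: $57$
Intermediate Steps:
$c = 4$ ($c = \left(1 + \left(-1\right)^{2}\right)^{2} = \left(1 + 1\right)^{2} = 2^{2} = 4$)
$z{\left(l,W \right)} = 4$
$w = -1$ ($w = 12 \left(- \frac{1}{12}\right) = -1$)
$u{\left(R \right)} = -1$
$\left(z{\left(3,j{\left(-5 \right)} \right)} - 61\right) u{\left(U \right)} = \left(4 - 61\right) \left(-1\right) = \left(-57\right) \left(-1\right) = 57$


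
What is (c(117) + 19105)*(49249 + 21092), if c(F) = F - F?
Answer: 1343864805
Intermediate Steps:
c(F) = 0
(c(117) + 19105)*(49249 + 21092) = (0 + 19105)*(49249 + 21092) = 19105*70341 = 1343864805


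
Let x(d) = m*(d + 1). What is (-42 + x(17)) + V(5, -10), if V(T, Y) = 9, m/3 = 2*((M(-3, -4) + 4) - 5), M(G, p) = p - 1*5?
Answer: -1113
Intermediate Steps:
M(G, p) = -5 + p (M(G, p) = p - 5 = -5 + p)
m = -60 (m = 3*(2*(((-5 - 4) + 4) - 5)) = 3*(2*((-9 + 4) - 5)) = 3*(2*(-5 - 5)) = 3*(2*(-10)) = 3*(-20) = -60)
x(d) = -60 - 60*d (x(d) = -60*(d + 1) = -60*(1 + d) = -60 - 60*d)
(-42 + x(17)) + V(5, -10) = (-42 + (-60 - 60*17)) + 9 = (-42 + (-60 - 1020)) + 9 = (-42 - 1080) + 9 = -1122 + 9 = -1113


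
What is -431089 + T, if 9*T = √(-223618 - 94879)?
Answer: -431089 + I*√318497/9 ≈ -4.3109e+5 + 62.706*I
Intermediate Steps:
T = I*√318497/9 (T = √(-223618 - 94879)/9 = √(-318497)/9 = (I*√318497)/9 = I*√318497/9 ≈ 62.706*I)
-431089 + T = -431089 + I*√318497/9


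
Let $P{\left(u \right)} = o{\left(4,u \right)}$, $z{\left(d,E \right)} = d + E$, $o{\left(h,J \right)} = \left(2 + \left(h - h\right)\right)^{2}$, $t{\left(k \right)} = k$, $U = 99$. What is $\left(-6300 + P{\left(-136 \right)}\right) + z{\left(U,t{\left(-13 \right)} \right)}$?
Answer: $-6210$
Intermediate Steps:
$o{\left(h,J \right)} = 4$ ($o{\left(h,J \right)} = \left(2 + 0\right)^{2} = 2^{2} = 4$)
$z{\left(d,E \right)} = E + d$
$P{\left(u \right)} = 4$
$\left(-6300 + P{\left(-136 \right)}\right) + z{\left(U,t{\left(-13 \right)} \right)} = \left(-6300 + 4\right) + \left(-13 + 99\right) = -6296 + 86 = -6210$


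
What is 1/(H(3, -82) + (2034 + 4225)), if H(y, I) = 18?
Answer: 1/6277 ≈ 0.00015931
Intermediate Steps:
1/(H(3, -82) + (2034 + 4225)) = 1/(18 + (2034 + 4225)) = 1/(18 + 6259) = 1/6277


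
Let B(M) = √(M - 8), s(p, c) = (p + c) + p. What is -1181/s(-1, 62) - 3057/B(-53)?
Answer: -1181/60 + 3057*I*√61/61 ≈ -19.683 + 391.41*I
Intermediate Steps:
s(p, c) = c + 2*p (s(p, c) = (c + p) + p = c + 2*p)
B(M) = √(-8 + M)
-1181/s(-1, 62) - 3057/B(-53) = -1181/(62 + 2*(-1)) - 3057/√(-8 - 53) = -1181/(62 - 2) - 3057*(-I*√61/61) = -1181/60 - 3057*(-I*√61/61) = -1181*1/60 - (-3057)*I*√61/61 = -1181/60 + 3057*I*√61/61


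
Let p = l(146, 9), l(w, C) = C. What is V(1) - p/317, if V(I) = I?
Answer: 308/317 ≈ 0.97161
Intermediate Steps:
p = 9
V(1) - p/317 = 1 - 9/317 = 308/317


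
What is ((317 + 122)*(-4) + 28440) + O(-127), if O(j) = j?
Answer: 26557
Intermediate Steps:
((317 + 122)*(-4) + 28440) + O(-127) = ((317 + 122)*(-4) + 28440) - 127 = (439*(-4) + 28440) - 127 = (-1756 + 28440) - 127 = 26684 - 127 = 26557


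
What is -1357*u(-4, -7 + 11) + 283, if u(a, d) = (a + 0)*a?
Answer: -21429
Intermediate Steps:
u(a, d) = a² (u(a, d) = a*a = a²)
-1357*u(-4, -7 + 11) + 283 = -1357*(-4)² + 283 = -1357*16 + 283 = -21712 + 283 = -21429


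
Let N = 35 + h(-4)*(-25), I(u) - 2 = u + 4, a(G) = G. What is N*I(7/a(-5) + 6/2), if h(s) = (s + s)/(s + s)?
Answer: 76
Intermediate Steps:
h(s) = 1 (h(s) = (2*s)/((2*s)) = (2*s)*(1/(2*s)) = 1)
I(u) = 6 + u (I(u) = 2 + (u + 4) = 2 + (4 + u) = 6 + u)
N = 10 (N = 35 + 1*(-25) = 35 - 25 = 10)
N*I(7/a(-5) + 6/2) = 10*(6 + (7/(-5) + 6/2)) = 10*(6 + (7*(-⅕) + 6*(½))) = 10*(6 + (-7/5 + 3)) = 10*(6 + 8/5) = 10*(38/5) = 76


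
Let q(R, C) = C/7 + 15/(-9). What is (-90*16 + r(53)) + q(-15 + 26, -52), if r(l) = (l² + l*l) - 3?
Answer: 87484/21 ≈ 4165.9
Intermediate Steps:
q(R, C) = -5/3 + C/7 (q(R, C) = C*(⅐) + 15*(-⅑) = C/7 - 5/3 = -5/3 + C/7)
r(l) = -3 + 2*l² (r(l) = (l² + l²) - 3 = 2*l² - 3 = -3 + 2*l²)
(-90*16 + r(53)) + q(-15 + 26, -52) = (-90*16 + (-3 + 2*53²)) + (-5/3 + (⅐)*(-52)) = (-1440 + (-3 + 2*2809)) + (-5/3 - 52/7) = (-1440 + (-3 + 5618)) - 191/21 = (-1440 + 5615) - 191/21 = 4175 - 191/21 = 87484/21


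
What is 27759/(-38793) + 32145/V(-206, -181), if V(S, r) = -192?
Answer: -139147857/827584 ≈ -168.14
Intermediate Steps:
27759/(-38793) + 32145/V(-206, -181) = 27759/(-38793) + 32145/(-192) = 27759*(-1/38793) + 32145*(-1/192) = -9253/12931 - 10715/64 = -139147857/827584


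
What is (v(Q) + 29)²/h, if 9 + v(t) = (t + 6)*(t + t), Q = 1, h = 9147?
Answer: 1156/9147 ≈ 0.12638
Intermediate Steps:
v(t) = -9 + 2*t*(6 + t) (v(t) = -9 + (t + 6)*(t + t) = -9 + (6 + t)*(2*t) = -9 + 2*t*(6 + t))
(v(Q) + 29)²/h = ((-9 + 2*1² + 12*1) + 29)²/9147 = ((-9 + 2*1 + 12) + 29)²*(1/9147) = ((-9 + 2 + 12) + 29)²*(1/9147) = (5 + 29)²*(1/9147) = 34²*(1/9147) = 1156*(1/9147) = 1156/9147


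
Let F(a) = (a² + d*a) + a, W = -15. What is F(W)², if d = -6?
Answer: 90000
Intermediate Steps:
F(a) = a² - 5*a (F(a) = (a² - 6*a) + a = a² - 5*a)
F(W)² = (-15*(-5 - 15))² = (-15*(-20))² = 300² = 90000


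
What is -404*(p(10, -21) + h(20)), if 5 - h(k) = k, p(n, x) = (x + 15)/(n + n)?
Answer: 30906/5 ≈ 6181.2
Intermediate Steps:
p(n, x) = (15 + x)/(2*n) (p(n, x) = (15 + x)/((2*n)) = (15 + x)*(1/(2*n)) = (15 + x)/(2*n))
h(k) = 5 - k
-404*(p(10, -21) + h(20)) = -404*((½)*(15 - 21)/10 + (5 - 1*20)) = -404*((½)*(⅒)*(-6) + (5 - 20)) = -404*(-3/10 - 15) = -404*(-153/10) = 30906/5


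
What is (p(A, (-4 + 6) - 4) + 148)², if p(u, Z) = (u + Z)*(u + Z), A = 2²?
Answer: 23104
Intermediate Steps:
A = 4
p(u, Z) = (Z + u)² (p(u, Z) = (Z + u)*(Z + u) = (Z + u)²)
(p(A, (-4 + 6) - 4) + 148)² = ((((-4 + 6) - 4) + 4)² + 148)² = (((2 - 4) + 4)² + 148)² = ((-2 + 4)² + 148)² = (2² + 148)² = (4 + 148)² = 152² = 23104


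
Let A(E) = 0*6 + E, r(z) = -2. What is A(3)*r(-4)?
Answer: -6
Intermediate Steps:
A(E) = E (A(E) = 0 + E = E)
A(3)*r(-4) = 3*(-2) = -6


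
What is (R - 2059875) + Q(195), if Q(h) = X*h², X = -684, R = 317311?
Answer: -27751664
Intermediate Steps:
Q(h) = -684*h²
(R - 2059875) + Q(195) = (317311 - 2059875) - 684*195² = -1742564 - 684*38025 = -1742564 - 26009100 = -27751664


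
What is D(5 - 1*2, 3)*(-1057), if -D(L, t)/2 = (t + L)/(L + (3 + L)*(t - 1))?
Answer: 4228/5 ≈ 845.60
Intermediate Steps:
D(L, t) = -2*(L + t)/(L + (-1 + t)*(3 + L)) (D(L, t) = -2*(t + L)/(L + (3 + L)*(t - 1)) = -2*(L + t)/(L + (3 + L)*(-1 + t)) = -2*(L + t)/(L + (-1 + t)*(3 + L)))
D(5 - 1*2, 3)*(-1057) = (2*(-(5 - 1*2) - 1*3)/(-3 + 3*3 + (5 - 1*2)*3))*(-1057) = (2*(-(5 - 2) - 3)/(-3 + 9 + (5 - 2)*3))*(-1057) = (2*(-1*3 - 3)/(-3 + 9 + 3*3))*(-1057) = (2*(-3 - 3)/(-3 + 9 + 9))*(-1057) = (2*(-6)/15)*(-1057) = (2*(1/15)*(-6))*(-1057) = -⅘*(-1057) = 4228/5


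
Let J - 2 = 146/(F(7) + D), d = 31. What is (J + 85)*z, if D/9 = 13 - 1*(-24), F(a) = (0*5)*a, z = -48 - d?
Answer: -2300243/333 ≈ -6907.6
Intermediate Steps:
z = -79 (z = -48 - 1*31 = -48 - 31 = -79)
F(a) = 0 (F(a) = 0*a = 0)
D = 333 (D = 9*(13 - 1*(-24)) = 9*(13 + 24) = 9*37 = 333)
J = 812/333 (J = 2 + 146/(0 + 333) = 2 + 146/333 = 812/333 ≈ 2.4384)
(J + 85)*z = (812/333 + 85)*(-79) = (29117/333)*(-79) = -2300243/333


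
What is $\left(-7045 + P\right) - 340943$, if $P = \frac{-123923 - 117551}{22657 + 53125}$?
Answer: $- \frac{13185734045}{37891} \approx -3.4799 \cdot 10^{5}$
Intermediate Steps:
$P = - \frac{120737}{37891}$ ($P = - \frac{241474}{75782} = \left(-241474\right) \frac{1}{75782} = - \frac{120737}{37891} \approx -3.1864$)
$\left(-7045 + P\right) - 340943 = \left(-7045 - \frac{120737}{37891}\right) - 340943 = - \frac{267062832}{37891} - 340943 = - \frac{13185734045}{37891}$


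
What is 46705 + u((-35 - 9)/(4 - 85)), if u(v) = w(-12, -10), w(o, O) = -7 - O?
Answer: 46708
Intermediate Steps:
u(v) = 3 (u(v) = -7 - 1*(-10) = -7 + 10 = 3)
46705 + u((-35 - 9)/(4 - 85)) = 46705 + 3 = 46708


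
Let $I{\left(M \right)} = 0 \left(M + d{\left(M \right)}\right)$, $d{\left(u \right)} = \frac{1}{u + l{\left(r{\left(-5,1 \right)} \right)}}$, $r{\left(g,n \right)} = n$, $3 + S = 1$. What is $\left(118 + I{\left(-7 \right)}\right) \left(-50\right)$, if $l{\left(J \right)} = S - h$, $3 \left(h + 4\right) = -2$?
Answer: $-5900$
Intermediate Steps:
$S = -2$ ($S = -3 + 1 = -2$)
$h = - \frac{14}{3}$ ($h = -4 + \frac{1}{3} \left(-2\right) = -4 - \frac{2}{3} = - \frac{14}{3} \approx -4.6667$)
$l{\left(J \right)} = \frac{8}{3}$ ($l{\left(J \right)} = -2 - - \frac{14}{3} = -2 + \frac{14}{3} = \frac{8}{3}$)
$d{\left(u \right)} = \frac{1}{\frac{8}{3} + u}$ ($d{\left(u \right)} = \frac{1}{u + \frac{8}{3}} = \frac{1}{\frac{8}{3} + u}$)
$I{\left(M \right)} = 0$ ($I{\left(M \right)} = 0 \left(M + \frac{3}{8 + 3 M}\right) = 0$)
$\left(118 + I{\left(-7 \right)}\right) \left(-50\right) = \left(118 + 0\right) \left(-50\right) = 118 \left(-50\right) = -5900$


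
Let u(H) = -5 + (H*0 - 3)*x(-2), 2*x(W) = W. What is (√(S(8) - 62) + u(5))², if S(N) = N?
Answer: (2 - 3*I*√6)² ≈ -50.0 - 29.394*I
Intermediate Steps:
x(W) = W/2
u(H) = -2 (u(H) = -5 + (H*0 - 3)*((½)*(-2)) = -5 + (0 - 3)*(-1) = -5 - 3*(-1) = -5 + 3 = -2)
(√(S(8) - 62) + u(5))² = (√(8 - 62) - 2)² = (√(-54) - 2)² = (3*I*√6 - 2)² = (-2 + 3*I*√6)²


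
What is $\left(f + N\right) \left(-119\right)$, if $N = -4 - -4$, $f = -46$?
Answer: $5474$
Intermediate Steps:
$N = 0$ ($N = -4 + 4 = 0$)
$\left(f + N\right) \left(-119\right) = \left(-46 + 0\right) \left(-119\right) = \left(-46\right) \left(-119\right) = 5474$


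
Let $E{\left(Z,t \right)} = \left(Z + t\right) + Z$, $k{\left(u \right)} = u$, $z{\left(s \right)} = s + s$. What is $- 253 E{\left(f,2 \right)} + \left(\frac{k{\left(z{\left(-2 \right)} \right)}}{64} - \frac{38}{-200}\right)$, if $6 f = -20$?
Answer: $\frac{1416953}{1200} \approx 1180.8$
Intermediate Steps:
$z{\left(s \right)} = 2 s$
$f = - \frac{10}{3}$ ($f = \frac{1}{6} \left(-20\right) = - \frac{10}{3} \approx -3.3333$)
$E{\left(Z,t \right)} = t + 2 Z$
$- 253 E{\left(f,2 \right)} + \left(\frac{k{\left(z{\left(-2 \right)} \right)}}{64} - \frac{38}{-200}\right) = - 253 \left(2 + 2 \left(- \frac{10}{3}\right)\right) + \left(\frac{2 \left(-2\right)}{64} - \frac{38}{-200}\right) = - 253 \left(2 - \frac{20}{3}\right) - - \frac{51}{400} = \left(-253\right) \left(- \frac{14}{3}\right) + \left(- \frac{1}{16} + \frac{19}{100}\right) = \frac{3542}{3} + \frac{51}{400} = \frac{1416953}{1200}$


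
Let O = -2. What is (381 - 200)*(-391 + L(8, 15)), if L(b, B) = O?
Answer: -71133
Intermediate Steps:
L(b, B) = -2
(381 - 200)*(-391 + L(8, 15)) = (381 - 200)*(-391 - 2) = 181*(-393) = -71133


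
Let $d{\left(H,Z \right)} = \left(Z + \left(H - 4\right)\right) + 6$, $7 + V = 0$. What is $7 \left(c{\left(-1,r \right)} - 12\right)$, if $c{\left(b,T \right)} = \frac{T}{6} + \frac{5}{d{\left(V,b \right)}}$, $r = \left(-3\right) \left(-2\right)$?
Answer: $- \frac{497}{6} \approx -82.833$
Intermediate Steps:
$V = -7$ ($V = -7 + 0 = -7$)
$r = 6$
$d{\left(H,Z \right)} = 2 + H + Z$ ($d{\left(H,Z \right)} = \left(Z + \left(-4 + H\right)\right) + 6 = \left(-4 + H + Z\right) + 6 = 2 + H + Z$)
$c{\left(b,T \right)} = \frac{5}{-5 + b} + \frac{T}{6}$ ($c{\left(b,T \right)} = \frac{T}{6} + \frac{5}{2 - 7 + b} = T \frac{1}{6} + \frac{5}{-5 + b} = \frac{T}{6} + \frac{5}{-5 + b} = \frac{5}{-5 + b} + \frac{T}{6}$)
$7 \left(c{\left(-1,r \right)} - 12\right) = 7 \left(\frac{30 + 6 \left(-5 - 1\right)}{6 \left(-5 - 1\right)} - 12\right) = 7 \left(\frac{30 + 6 \left(-6\right)}{6 \left(-6\right)} - 12\right) = 7 \left(\frac{1}{6} \left(- \frac{1}{6}\right) \left(30 - 36\right) - 12\right) = 7 \left(\frac{1}{6} \left(- \frac{1}{6}\right) \left(-6\right) - 12\right) = 7 \left(\frac{1}{6} - 12\right) = 7 \left(- \frac{71}{6}\right) = - \frac{497}{6}$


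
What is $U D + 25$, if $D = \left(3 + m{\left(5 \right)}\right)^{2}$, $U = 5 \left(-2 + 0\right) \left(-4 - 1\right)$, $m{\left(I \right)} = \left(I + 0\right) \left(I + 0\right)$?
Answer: $39225$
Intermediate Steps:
$m{\left(I \right)} = I^{2}$ ($m{\left(I \right)} = I I = I^{2}$)
$U = 50$ ($U = 5 \left(-2\right) \left(-5\right) = \left(-10\right) \left(-5\right) = 50$)
$D = 784$ ($D = \left(3 + 5^{2}\right)^{2} = \left(3 + 25\right)^{2} = 28^{2} = 784$)
$U D + 25 = 50 \cdot 784 + 25 = 39200 + 25 = 39225$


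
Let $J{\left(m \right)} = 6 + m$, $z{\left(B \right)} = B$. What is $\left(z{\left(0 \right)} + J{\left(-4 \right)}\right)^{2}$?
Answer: $4$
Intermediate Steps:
$\left(z{\left(0 \right)} + J{\left(-4 \right)}\right)^{2} = \left(0 + \left(6 - 4\right)\right)^{2} = \left(0 + 2\right)^{2} = 2^{2} = 4$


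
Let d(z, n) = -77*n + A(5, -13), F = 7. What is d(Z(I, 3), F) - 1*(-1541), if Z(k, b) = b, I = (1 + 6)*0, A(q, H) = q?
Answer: 1007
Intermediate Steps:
I = 0 (I = 7*0 = 0)
d(z, n) = 5 - 77*n (d(z, n) = -77*n + 5 = 5 - 77*n)
d(Z(I, 3), F) - 1*(-1541) = (5 - 77*7) - 1*(-1541) = (5 - 539) + 1541 = -534 + 1541 = 1007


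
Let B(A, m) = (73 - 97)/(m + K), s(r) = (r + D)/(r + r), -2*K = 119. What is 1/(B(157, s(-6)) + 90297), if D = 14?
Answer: 361/32597361 ≈ 1.1075e-5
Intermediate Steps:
K = -119/2 (K = -1/2*119 = -119/2 ≈ -59.500)
s(r) = (14 + r)/(2*r) (s(r) = (r + 14)/(r + r) = (14 + r)/((2*r)) = (14 + r)*(1/(2*r)) = (14 + r)/(2*r))
B(A, m) = -24/(-119/2 + m) (B(A, m) = (73 - 97)/(m - 119/2) = -24/(-119/2 + m))
1/(B(157, s(-6)) + 90297) = 1/(-48/(-119 + 2*((1/2)*(14 - 6)/(-6))) + 90297) = 1/(-48/(-119 + 2*((1/2)*(-1/6)*8)) + 90297) = 1/(-48/(-119 + 2*(-2/3)) + 90297) = 1/(-48/(-119 - 4/3) + 90297) = 1/(-48/(-361/3) + 90297) = 1/(-48*(-3/361) + 90297) = 1/(144/361 + 90297) = 1/(32597361/361) = 361/32597361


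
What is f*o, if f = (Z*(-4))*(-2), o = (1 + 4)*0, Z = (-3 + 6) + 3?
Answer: 0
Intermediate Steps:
Z = 6 (Z = 3 + 3 = 6)
o = 0 (o = 5*0 = 0)
f = 48 (f = (6*(-4))*(-2) = -24*(-2) = 48)
f*o = 48*0 = 0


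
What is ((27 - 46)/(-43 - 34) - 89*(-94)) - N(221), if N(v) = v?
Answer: 627184/77 ≈ 8145.3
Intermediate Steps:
((27 - 46)/(-43 - 34) - 89*(-94)) - N(221) = ((27 - 46)/(-43 - 34) - 89*(-94)) - 1*221 = (-19/(-77) + 8366) - 221 = (-19*(-1/77) + 8366) - 221 = (19/77 + 8366) - 221 = 644201/77 - 221 = 627184/77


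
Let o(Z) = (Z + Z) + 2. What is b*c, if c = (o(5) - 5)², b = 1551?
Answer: 75999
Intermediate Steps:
o(Z) = 2 + 2*Z (o(Z) = 2*Z + 2 = 2 + 2*Z)
c = 49 (c = ((2 + 2*5) - 5)² = ((2 + 10) - 5)² = (12 - 5)² = 7² = 49)
b*c = 1551*49 = 75999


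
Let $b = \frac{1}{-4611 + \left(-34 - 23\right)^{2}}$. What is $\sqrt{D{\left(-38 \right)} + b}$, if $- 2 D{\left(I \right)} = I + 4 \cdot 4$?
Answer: $\frac{\sqrt{20404122}}{1362} \approx 3.3165$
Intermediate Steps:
$D{\left(I \right)} = -8 - \frac{I}{2}$ ($D{\left(I \right)} = - \frac{I + 4 \cdot 4}{2} = - \frac{I + 16}{2} = - \frac{16 + I}{2} = -8 - \frac{I}{2}$)
$b = - \frac{1}{1362}$ ($b = \frac{1}{-4611 + \left(-57\right)^{2}} = \frac{1}{-4611 + 3249} = \frac{1}{-1362} = - \frac{1}{1362} \approx -0.00073421$)
$\sqrt{D{\left(-38 \right)} + b} = \sqrt{\left(-8 - -19\right) - \frac{1}{1362}} = \sqrt{\left(-8 + 19\right) - \frac{1}{1362}} = \sqrt{11 - \frac{1}{1362}} = \sqrt{\frac{14981}{1362}} = \frac{\sqrt{20404122}}{1362}$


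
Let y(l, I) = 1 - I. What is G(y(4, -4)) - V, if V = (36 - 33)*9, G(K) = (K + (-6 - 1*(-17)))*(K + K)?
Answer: 133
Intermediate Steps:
G(K) = 2*K*(11 + K) (G(K) = (K + (-6 + 17))*(2*K) = (K + 11)*(2*K) = (11 + K)*(2*K) = 2*K*(11 + K))
V = 27 (V = 3*9 = 27)
G(y(4, -4)) - V = 2*(1 - 1*(-4))*(11 + (1 - 1*(-4))) - 1*27 = 2*(1 + 4)*(11 + (1 + 4)) - 27 = 2*5*(11 + 5) - 27 = 2*5*16 - 27 = 160 - 27 = 133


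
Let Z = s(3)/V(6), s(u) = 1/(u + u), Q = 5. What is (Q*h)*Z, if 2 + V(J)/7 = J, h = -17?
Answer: -85/168 ≈ -0.50595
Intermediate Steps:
V(J) = -14 + 7*J
s(u) = 1/(2*u)
Z = 1/168 (Z = ((½)/3)/(-14 + 7*6) = ((½)*(⅓))/(-14 + 42) = (⅙)/28 = (⅙)*(1/28) = 1/168 ≈ 0.0059524)
(Q*h)*Z = (5*(-17))*(1/168) = -85*1/168 = -85/168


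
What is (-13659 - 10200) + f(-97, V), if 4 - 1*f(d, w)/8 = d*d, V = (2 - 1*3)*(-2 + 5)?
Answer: -99099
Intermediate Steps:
V = -3 (V = (2 - 3)*3 = -1*3 = -3)
f(d, w) = 32 - 8*d² (f(d, w) = 32 - 8*d*d = 32 - 8*d²)
(-13659 - 10200) + f(-97, V) = (-13659 - 10200) + (32 - 8*(-97)²) = -23859 + (32 - 8*9409) = -23859 + (32 - 75272) = -23859 - 75240 = -99099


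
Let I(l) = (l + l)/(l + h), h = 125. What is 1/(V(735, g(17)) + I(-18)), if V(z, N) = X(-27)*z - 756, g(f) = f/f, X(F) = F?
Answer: -107/2204343 ≈ -4.8541e-5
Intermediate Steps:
I(l) = 2*l/(125 + l) (I(l) = (l + l)/(l + 125) = (2*l)/(125 + l) = 2*l/(125 + l))
g(f) = 1
V(z, N) = -756 - 27*z (V(z, N) = -27*z - 756 = -756 - 27*z)
1/(V(735, g(17)) + I(-18)) = 1/((-756 - 27*735) + 2*(-18)/(125 - 18)) = 1/((-756 - 19845) + 2*(-18)/107) = 1/(-20601 + 2*(-18)*(1/107)) = 1/(-20601 - 36/107) = 1/(-2204343/107) = -107/2204343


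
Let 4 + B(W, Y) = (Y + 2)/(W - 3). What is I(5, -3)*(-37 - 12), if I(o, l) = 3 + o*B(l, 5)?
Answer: 6713/6 ≈ 1118.8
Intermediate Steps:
B(W, Y) = -4 + (2 + Y)/(-3 + W) (B(W, Y) = -4 + (Y + 2)/(W - 3) = -4 + (2 + Y)/(-3 + W))
I(o, l) = 3 + o*(19 - 4*l)/(-3 + l) (I(o, l) = 3 + o*((14 + 5 - 4*l)/(-3 + l)) = 3 + o*((19 - 4*l)/(-3 + l)) = 3 + o*(19 - 4*l)/(-3 + l))
I(5, -3)*(-37 - 12) = ((-9 + 3*(-3) + 5*(19 - 4*(-3)))/(-3 - 3))*(-37 - 12) = ((-9 - 9 + 5*(19 + 12))/(-6))*(-49) = -(-9 - 9 + 5*31)/6*(-49) = -(-9 - 9 + 155)/6*(-49) = -1/6*137*(-49) = -137/6*(-49) = 6713/6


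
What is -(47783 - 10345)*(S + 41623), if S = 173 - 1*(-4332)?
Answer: -1726940064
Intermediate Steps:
S = 4505 (S = 173 + 4332 = 4505)
-(47783 - 10345)*(S + 41623) = -(47783 - 10345)*(4505 + 41623) = -37438*46128 = -1*1726940064 = -1726940064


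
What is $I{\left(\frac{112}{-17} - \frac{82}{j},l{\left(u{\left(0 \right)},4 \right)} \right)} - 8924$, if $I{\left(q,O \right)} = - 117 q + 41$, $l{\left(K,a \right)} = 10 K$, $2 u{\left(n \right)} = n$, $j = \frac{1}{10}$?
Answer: $\frac{1493073}{17} \approx 87828.0$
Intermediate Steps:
$j = \frac{1}{10} \approx 0.1$
$u{\left(n \right)} = \frac{n}{2}$
$I{\left(q,O \right)} = 41 - 117 q$
$I{\left(\frac{112}{-17} - \frac{82}{j},l{\left(u{\left(0 \right)},4 \right)} \right)} - 8924 = \left(41 - 117 \left(\frac{112}{-17} - 82 \frac{1}{\frac{1}{10}}\right)\right) - 8924 = \left(41 - 117 \left(112 \left(- \frac{1}{17}\right) - 820\right)\right) - 8924 = \left(41 - 117 \left(- \frac{112}{17} - 820\right)\right) - 8924 = \left(41 - - \frac{1644084}{17}\right) - 8924 = \left(41 + \frac{1644084}{17}\right) - 8924 = \frac{1644781}{17} - 8924 = \frac{1493073}{17}$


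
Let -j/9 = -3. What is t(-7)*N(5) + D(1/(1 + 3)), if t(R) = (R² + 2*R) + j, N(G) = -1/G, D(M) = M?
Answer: -243/20 ≈ -12.150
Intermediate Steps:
j = 27 (j = -9*(-3) = 27)
t(R) = 27 + R² + 2*R (t(R) = (R² + 2*R) + 27 = 27 + R² + 2*R)
t(-7)*N(5) + D(1/(1 + 3)) = (27 + (-7)² + 2*(-7))*(-1/5) + 1/(1 + 3) = (27 + 49 - 14)*(-1*⅕) + 1/4 = 62*(-⅕) + ¼ = -62/5 + ¼ = -243/20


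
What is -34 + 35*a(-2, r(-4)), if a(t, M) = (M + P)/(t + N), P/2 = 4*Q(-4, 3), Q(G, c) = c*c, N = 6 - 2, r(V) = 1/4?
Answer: 9843/8 ≈ 1230.4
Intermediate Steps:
r(V) = ¼
N = 4
Q(G, c) = c²
P = 72 (P = 2*(4*3²) = 2*(4*9) = 2*36 = 72)
a(t, M) = (72 + M)/(4 + t) (a(t, M) = (M + 72)/(t + 4) = (72 + M)/(4 + t))
-34 + 35*a(-2, r(-4)) = -34 + 35*((72 + ¼)/(4 - 2)) = -34 + 35*((289/4)/2) = -34 + 35*((½)*(289/4)) = -34 + 35*(289/8) = -34 + 10115/8 = 9843/8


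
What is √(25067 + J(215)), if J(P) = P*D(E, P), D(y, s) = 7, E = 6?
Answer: 2*√6643 ≈ 163.01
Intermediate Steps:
J(P) = 7*P (J(P) = P*7 = 7*P)
√(25067 + J(215)) = √(25067 + 7*215) = √(25067 + 1505) = √26572 = 2*√6643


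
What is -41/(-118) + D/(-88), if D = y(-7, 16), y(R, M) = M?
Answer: 215/1298 ≈ 0.16564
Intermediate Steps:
D = 16
-41/(-118) + D/(-88) = -41/(-118) + 16/(-88) = -41*(-1/118) + 16*(-1/88) = 41/118 - 2/11 = 215/1298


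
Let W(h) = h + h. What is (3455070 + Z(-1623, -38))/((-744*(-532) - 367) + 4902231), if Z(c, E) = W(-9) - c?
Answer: 3456675/5297672 ≈ 0.65249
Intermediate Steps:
W(h) = 2*h
Z(c, E) = -18 - c (Z(c, E) = 2*(-9) - c = -18 - c)
(3455070 + Z(-1623, -38))/((-744*(-532) - 367) + 4902231) = (3455070 + (-18 - 1*(-1623)))/((-744*(-532) - 367) + 4902231) = (3455070 + (-18 + 1623))/((395808 - 367) + 4902231) = (3455070 + 1605)/(395441 + 4902231) = 3456675/5297672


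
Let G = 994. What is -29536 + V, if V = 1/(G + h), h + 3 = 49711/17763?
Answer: -521394382621/17652844 ≈ -29536.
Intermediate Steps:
h = -3578/17763 (h = -3 + 49711/17763 = -3578/17763 ≈ -0.20143)
V = 17763/17652844 (V = 1/(994 - 3578/17763) = 1/(17652844/17763) = 17763/17652844 ≈ 0.0010062)
-29536 + V = -29536 + 17763/17652844 = -521394382621/17652844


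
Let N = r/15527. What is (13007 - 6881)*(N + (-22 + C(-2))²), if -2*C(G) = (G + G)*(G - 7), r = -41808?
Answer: 151933327392/15527 ≈ 9.7851e+6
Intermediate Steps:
N = -41808/15527 ≈ -2.6926
C(G) = -G*(-7 + G) (C(G) = -(G + G)*(G - 7)/2 = -2*G*(-7 + G)/2 = -G*(-7 + G))
(13007 - 6881)*(N + (-22 + C(-2))²) = (13007 - 6881)*(-41808/15527 + (-22 - 2*(7 - 1*(-2)))²) = 6126*(-41808/15527 + (-22 - 2*(7 + 2))²) = 6126*(-41808/15527 + (-22 - 2*9)²) = 6126*(-41808/15527 + (-22 - 18)²) = 6126*(-41808/15527 + (-40)²) = 6126*(-41808/15527 + 1600) = 6126*(24801392/15527) = 151933327392/15527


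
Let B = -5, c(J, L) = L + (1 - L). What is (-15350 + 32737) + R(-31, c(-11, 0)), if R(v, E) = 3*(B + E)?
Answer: 17375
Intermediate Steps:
c(J, L) = 1
R(v, E) = -15 + 3*E (R(v, E) = 3*(-5 + E) = -15 + 3*E)
(-15350 + 32737) + R(-31, c(-11, 0)) = (-15350 + 32737) + (-15 + 3*1) = 17387 + (-15 + 3) = 17387 - 12 = 17375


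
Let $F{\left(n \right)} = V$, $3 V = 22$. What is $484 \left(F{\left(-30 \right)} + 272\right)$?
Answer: $\frac{405592}{3} \approx 1.352 \cdot 10^{5}$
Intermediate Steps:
$V = \frac{22}{3}$ ($V = \frac{1}{3} \cdot 22 = \frac{22}{3} \approx 7.3333$)
$F{\left(n \right)} = \frac{22}{3}$
$484 \left(F{\left(-30 \right)} + 272\right) = 484 \left(\frac{22}{3} + 272\right) = 484 \cdot \frac{838}{3} = \frac{405592}{3}$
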